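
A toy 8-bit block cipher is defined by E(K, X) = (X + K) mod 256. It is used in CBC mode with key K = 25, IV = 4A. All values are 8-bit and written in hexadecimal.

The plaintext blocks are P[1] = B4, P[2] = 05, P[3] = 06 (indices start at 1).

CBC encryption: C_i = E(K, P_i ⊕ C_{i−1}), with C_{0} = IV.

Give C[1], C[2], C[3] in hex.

C[1] = 23, C[2] = 4B, C[3] = 72

C[1]: P[1] ⊕ 4A = FE; E(K, FE) = 23.
C[2]: P[2] ⊕ 23 = 26; E(K, 26) = 4B.
C[3]: P[3] ⊕ 4B = 4D; E(K, 4D) = 72.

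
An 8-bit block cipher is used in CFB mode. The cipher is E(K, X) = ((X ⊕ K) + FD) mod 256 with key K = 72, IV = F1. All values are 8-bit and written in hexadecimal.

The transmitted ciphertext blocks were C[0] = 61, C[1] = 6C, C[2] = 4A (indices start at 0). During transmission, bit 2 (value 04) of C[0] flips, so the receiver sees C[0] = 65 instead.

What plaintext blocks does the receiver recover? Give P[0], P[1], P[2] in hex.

P[0] = E5, P[1] = 78, P[2] = 51

CFB decryption: P_i = C_i ⊕ E(K, C_{i−1}), with C_{−1} = IV.
Only C[0] changed, to 65. In CFB, a change in C_i flips the same bit in P_i and garbles P_{i+1}. Decrypting the received ciphertext:
P[0]: E(K, F1) = 80; 65 ⊕ 80 = E5.
P[1]: E(K, 65) = 14; 6C ⊕ 14 = 78.
P[2]: E(K, 6C) = 1B; 4A ⊕ 1B = 51.
Blocks that differ from the original plaintext: P[0], P[1].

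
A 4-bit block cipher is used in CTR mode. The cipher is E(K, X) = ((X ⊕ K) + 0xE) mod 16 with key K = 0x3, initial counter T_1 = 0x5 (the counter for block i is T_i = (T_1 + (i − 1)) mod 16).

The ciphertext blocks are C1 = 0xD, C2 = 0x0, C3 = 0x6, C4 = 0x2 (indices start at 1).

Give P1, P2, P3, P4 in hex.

P1 = 0x9, P2 = 0x3, P3 = 0x4, P4 = 0xB

CTR decryption: S_i = E(K, T_i) where T_i is the counter for block i; P_i = C_i ⊕ S_i.
P1: T = 0x5, S = E(K, T) = 0x4; 0xD ⊕ 0x4 = 0x9.
P2: T = 0x6, S = E(K, T) = 0x3; 0x0 ⊕ 0x3 = 0x3.
P3: T = 0x7, S = E(K, T) = 0x2; 0x6 ⊕ 0x2 = 0x4.
P4: T = 0x8, S = E(K, T) = 0x9; 0x2 ⊕ 0x9 = 0xB.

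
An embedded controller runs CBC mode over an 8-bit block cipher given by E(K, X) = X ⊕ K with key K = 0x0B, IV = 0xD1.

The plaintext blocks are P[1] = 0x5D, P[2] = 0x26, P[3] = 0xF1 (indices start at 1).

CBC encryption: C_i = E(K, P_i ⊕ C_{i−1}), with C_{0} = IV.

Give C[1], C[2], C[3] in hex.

C[1]: P[1] ⊕ 0xD1 = 0x8C; E(K, 0x8C) = 0x87.
C[2]: P[2] ⊕ 0x87 = 0xA1; E(K, 0xA1) = 0xAA.
C[3]: P[3] ⊕ 0xAA = 0x5B; E(K, 0x5B) = 0x50.

C[1] = 0x87, C[2] = 0xAA, C[3] = 0x50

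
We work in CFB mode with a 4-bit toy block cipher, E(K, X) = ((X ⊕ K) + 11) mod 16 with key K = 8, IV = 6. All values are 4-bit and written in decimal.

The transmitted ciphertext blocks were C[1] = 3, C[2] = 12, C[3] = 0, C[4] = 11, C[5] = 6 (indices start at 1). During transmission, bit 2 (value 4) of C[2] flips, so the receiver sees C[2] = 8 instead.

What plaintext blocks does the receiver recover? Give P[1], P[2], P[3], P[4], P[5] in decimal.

CFB decryption: P_i = C_i ⊕ E(K, C_{i−1}), with C_{0} = IV.
Only C[2] changed, to 8. In CFB, a change in C_i flips the same bit in P_i and garbles P_{i+1}. Decrypting the received ciphertext:
P[1]: E(K, 6) = 9; 3 ⊕ 9 = 10.
P[2]: E(K, 3) = 6; 8 ⊕ 6 = 14.
P[3]: E(K, 8) = 11; 0 ⊕ 11 = 11.
P[4]: E(K, 0) = 3; 11 ⊕ 3 = 8.
P[5]: E(K, 11) = 14; 6 ⊕ 14 = 8.
Blocks that differ from the original plaintext: P[2], P[3].

P[1] = 10, P[2] = 14, P[3] = 11, P[4] = 8, P[5] = 8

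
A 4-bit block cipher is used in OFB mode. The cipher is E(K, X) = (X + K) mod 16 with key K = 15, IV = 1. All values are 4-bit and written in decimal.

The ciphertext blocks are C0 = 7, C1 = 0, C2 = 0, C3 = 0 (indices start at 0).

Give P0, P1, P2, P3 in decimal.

OFB decryption: S_i = E(K, S_{i−1}) with S_{−1} = IV; P_i = C_i ⊕ S_i.
P0: S = E(K, 1) = 0; 7 ⊕ 0 = 7.
P1: S = E(K, 0) = 15; 0 ⊕ 15 = 15.
P2: S = E(K, 15) = 14; 0 ⊕ 14 = 14.
P3: S = E(K, 14) = 13; 0 ⊕ 13 = 13.

P0 = 7, P1 = 15, P2 = 14, P3 = 13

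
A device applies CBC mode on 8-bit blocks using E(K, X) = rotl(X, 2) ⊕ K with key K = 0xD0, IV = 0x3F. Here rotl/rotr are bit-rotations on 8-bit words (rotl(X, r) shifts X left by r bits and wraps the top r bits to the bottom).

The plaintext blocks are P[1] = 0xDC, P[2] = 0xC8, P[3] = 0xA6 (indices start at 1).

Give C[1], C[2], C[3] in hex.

CBC encryption: C_i = E(K, P_i ⊕ C_{i−1}), with C_{0} = IV.
C[1]: P[1] ⊕ 0x3F = 0xE3; E(K, 0xE3) = 0x5F.
C[2]: P[2] ⊕ 0x5F = 0x97; E(K, 0x97) = 0x8E.
C[3]: P[3] ⊕ 0x8E = 0x28; E(K, 0x28) = 0x70.

C[1] = 0x5F, C[2] = 0x8E, C[3] = 0x70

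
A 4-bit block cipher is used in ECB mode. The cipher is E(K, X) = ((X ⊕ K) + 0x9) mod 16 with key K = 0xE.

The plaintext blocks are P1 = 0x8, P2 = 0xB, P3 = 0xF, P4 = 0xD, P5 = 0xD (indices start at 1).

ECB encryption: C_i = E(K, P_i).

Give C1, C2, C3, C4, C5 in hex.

C1 = 0xF, C2 = 0xE, C3 = 0xA, C4 = 0xC, C5 = 0xC

C1: E(K, 0x8) = 0xF.
C2: E(K, 0xB) = 0xE.
C3: E(K, 0xF) = 0xA.
C4: E(K, 0xD) = 0xC.
C5: E(K, 0xD) = 0xC.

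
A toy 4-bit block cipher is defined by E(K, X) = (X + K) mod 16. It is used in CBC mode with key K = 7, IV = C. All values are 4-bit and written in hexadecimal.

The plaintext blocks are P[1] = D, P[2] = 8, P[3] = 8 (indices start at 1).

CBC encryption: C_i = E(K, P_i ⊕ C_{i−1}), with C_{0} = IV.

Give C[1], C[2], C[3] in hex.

C[1] = 8, C[2] = 7, C[3] = 6

C[1]: P[1] ⊕ C = 1; E(K, 1) = 8.
C[2]: P[2] ⊕ 8 = 0; E(K, 0) = 7.
C[3]: P[3] ⊕ 7 = F; E(K, F) = 6.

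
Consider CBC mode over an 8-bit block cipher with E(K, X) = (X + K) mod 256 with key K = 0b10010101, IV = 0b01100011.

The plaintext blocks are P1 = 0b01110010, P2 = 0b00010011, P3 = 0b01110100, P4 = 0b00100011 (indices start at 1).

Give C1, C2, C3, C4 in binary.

CBC encryption: C_i = E(K, P_i ⊕ C_{i−1}), with C_{0} = IV.
C1: P1 ⊕ 0b01100011 = 0b00010001; E(K, 0b00010001) = 0b10100110.
C2: P2 ⊕ 0b10100110 = 0b10110101; E(K, 0b10110101) = 0b01001010.
C3: P3 ⊕ 0b01001010 = 0b00111110; E(K, 0b00111110) = 0b11010011.
C4: P4 ⊕ 0b11010011 = 0b11110000; E(K, 0b11110000) = 0b10000101.

C1 = 0b10100110, C2 = 0b01001010, C3 = 0b11010011, C4 = 0b10000101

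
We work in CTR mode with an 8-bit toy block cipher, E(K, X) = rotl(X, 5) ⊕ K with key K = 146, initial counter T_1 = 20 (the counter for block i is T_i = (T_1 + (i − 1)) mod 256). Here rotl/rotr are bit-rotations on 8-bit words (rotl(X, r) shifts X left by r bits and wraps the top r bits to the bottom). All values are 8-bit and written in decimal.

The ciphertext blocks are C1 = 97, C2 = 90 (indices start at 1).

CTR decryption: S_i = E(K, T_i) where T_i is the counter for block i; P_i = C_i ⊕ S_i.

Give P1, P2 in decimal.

P1 = 113, P2 = 106

P1: T = 20, S = E(K, T) = 16; 97 ⊕ 16 = 113.
P2: T = 21, S = E(K, T) = 48; 90 ⊕ 48 = 106.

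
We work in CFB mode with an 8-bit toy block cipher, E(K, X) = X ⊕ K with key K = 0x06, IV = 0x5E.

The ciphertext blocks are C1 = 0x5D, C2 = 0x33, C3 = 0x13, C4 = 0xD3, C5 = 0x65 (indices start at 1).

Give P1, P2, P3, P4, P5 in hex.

CFB decryption: P_i = C_i ⊕ E(K, C_{i−1}), with C_{0} = IV.
P1: E(K, 0x5E) = 0x58; 0x5D ⊕ 0x58 = 0x05.
P2: E(K, 0x5D) = 0x5B; 0x33 ⊕ 0x5B = 0x68.
P3: E(K, 0x33) = 0x35; 0x13 ⊕ 0x35 = 0x26.
P4: E(K, 0x13) = 0x15; 0xD3 ⊕ 0x15 = 0xC6.
P5: E(K, 0xD3) = 0xD5; 0x65 ⊕ 0xD5 = 0xB0.

P1 = 0x05, P2 = 0x68, P3 = 0x26, P4 = 0xC6, P5 = 0xB0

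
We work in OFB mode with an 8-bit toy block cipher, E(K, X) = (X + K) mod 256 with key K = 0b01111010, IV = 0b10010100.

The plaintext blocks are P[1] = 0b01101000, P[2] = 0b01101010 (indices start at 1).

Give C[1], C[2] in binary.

OFB encryption: S_i = E(K, S_{i−1}) with S_{0} = IV; C_i = P_i ⊕ S_i.
C[1]: S = E(K, 0b10010100) = 0b00001110; 0b01101000 ⊕ 0b00001110 = 0b01100110.
C[2]: S = E(K, 0b00001110) = 0b10001000; 0b01101010 ⊕ 0b10001000 = 0b11100010.

C[1] = 0b01100110, C[2] = 0b11100010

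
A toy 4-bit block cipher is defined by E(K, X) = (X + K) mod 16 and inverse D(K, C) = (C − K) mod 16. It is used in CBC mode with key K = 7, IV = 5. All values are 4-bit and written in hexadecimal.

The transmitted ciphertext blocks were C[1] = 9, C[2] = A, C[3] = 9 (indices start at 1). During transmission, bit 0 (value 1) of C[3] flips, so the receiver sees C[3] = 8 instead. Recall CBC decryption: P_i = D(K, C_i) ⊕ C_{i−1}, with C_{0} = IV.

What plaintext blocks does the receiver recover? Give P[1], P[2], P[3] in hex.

P[1] = 7, P[2] = A, P[3] = B

Only C[3] changed, to 8. In CBC, a change in C_i garbles P_i and flips the same bit in P_{i+1}. Decrypting the received ciphertext:
P[1]: D(K, 9) = 2; 2 ⊕ 5 = 7.
P[2]: D(K, A) = 3; 3 ⊕ 9 = A.
P[3]: D(K, 8) = 1; 1 ⊕ A = B.
Blocks that differ from the original plaintext: P[3].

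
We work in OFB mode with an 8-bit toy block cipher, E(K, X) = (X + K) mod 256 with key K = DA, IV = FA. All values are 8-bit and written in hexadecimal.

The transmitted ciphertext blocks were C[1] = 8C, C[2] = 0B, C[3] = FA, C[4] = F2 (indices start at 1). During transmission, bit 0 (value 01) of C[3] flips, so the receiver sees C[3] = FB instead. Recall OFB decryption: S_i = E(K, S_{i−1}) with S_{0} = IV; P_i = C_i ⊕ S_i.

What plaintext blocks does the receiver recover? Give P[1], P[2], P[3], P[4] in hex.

P[1] = 58, P[2] = A5, P[3] = 73, P[4] = 90

Only C[3] changed, to FB. In OFB, a change in C_i flips the same bit in P_i only; the keystream is unaffected. Decrypting the received ciphertext:
P[1]: S = E(K, FA) = D4; 8C ⊕ D4 = 58.
P[2]: S = E(K, D4) = AE; 0B ⊕ AE = A5.
P[3]: S = E(K, AE) = 88; FB ⊕ 88 = 73.
P[4]: S = E(K, 88) = 62; F2 ⊕ 62 = 90.
Blocks that differ from the original plaintext: P[3].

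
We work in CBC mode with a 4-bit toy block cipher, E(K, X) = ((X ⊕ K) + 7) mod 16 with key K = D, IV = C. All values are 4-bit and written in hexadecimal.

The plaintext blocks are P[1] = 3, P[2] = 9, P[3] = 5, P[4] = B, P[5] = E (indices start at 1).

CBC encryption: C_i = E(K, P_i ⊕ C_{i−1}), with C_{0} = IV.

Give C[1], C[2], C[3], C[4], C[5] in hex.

C[1] = 9, C[2] = 4, C[3] = 3, C[4] = C, C[5] = 6

C[1]: P[1] ⊕ C = F; E(K, F) = 9.
C[2]: P[2] ⊕ 9 = 0; E(K, 0) = 4.
C[3]: P[3] ⊕ 4 = 1; E(K, 1) = 3.
C[4]: P[4] ⊕ 3 = 8; E(K, 8) = C.
C[5]: P[5] ⊕ C = 2; E(K, 2) = 6.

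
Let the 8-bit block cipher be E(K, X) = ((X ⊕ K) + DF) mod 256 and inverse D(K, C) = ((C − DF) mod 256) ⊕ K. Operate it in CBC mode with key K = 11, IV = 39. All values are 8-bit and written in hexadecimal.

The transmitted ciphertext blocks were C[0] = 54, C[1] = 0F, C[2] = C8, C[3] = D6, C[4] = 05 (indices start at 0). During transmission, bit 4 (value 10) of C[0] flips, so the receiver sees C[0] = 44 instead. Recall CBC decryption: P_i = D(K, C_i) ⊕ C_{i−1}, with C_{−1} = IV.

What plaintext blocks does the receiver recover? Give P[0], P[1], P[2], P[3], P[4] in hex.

Only C[0] changed, to 44. In CBC, a change in C_i garbles P_i and flips the same bit in P_{i+1}. Decrypting the received ciphertext:
P[0]: D(K, 44) = 74; 74 ⊕ 39 = 4D.
P[1]: D(K, 0F) = 21; 21 ⊕ 44 = 65.
P[2]: D(K, C8) = F8; F8 ⊕ 0F = F7.
P[3]: D(K, D6) = E6; E6 ⊕ C8 = 2E.
P[4]: D(K, 05) = 37; 37 ⊕ D6 = E1.
Blocks that differ from the original plaintext: P[0], P[1].

P[0] = 4D, P[1] = 65, P[2] = F7, P[3] = 2E, P[4] = E1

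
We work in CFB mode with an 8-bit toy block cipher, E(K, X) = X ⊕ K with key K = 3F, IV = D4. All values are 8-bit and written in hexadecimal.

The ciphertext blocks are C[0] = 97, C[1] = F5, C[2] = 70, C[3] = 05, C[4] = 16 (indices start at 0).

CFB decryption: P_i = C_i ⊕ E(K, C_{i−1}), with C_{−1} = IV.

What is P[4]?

P[4]: E(K, 05) = 3A; 16 ⊕ 3A = 2C.

P[4] = 2C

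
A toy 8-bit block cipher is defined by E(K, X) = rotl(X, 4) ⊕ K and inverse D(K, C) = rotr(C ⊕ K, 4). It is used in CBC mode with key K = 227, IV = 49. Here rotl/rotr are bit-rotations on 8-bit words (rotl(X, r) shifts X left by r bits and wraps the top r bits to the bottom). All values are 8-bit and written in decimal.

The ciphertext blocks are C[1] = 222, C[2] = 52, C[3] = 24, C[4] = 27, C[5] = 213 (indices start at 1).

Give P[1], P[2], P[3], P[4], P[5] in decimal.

P[1] = 226, P[2] = 163, P[3] = 139, P[4] = 151, P[5] = 120

CBC decryption: P_i = D(K, C_i) ⊕ C_{i−1}, with C_{0} = IV.
P[1]: D(K, 222) = 211; 211 ⊕ 49 = 226.
P[2]: D(K, 52) = 125; 125 ⊕ 222 = 163.
P[3]: D(K, 24) = 191; 191 ⊕ 52 = 139.
P[4]: D(K, 27) = 143; 143 ⊕ 24 = 151.
P[5]: D(K, 213) = 99; 99 ⊕ 27 = 120.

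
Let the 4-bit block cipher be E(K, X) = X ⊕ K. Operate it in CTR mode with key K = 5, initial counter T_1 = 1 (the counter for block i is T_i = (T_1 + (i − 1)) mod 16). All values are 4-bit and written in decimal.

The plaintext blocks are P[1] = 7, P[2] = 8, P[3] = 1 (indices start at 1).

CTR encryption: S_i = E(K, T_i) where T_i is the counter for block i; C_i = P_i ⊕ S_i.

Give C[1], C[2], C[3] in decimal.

C[1]: T = 1, S = E(K, T) = 4; 7 ⊕ 4 = 3.
C[2]: T = 2, S = E(K, T) = 7; 8 ⊕ 7 = 15.
C[3]: T = 3, S = E(K, T) = 6; 1 ⊕ 6 = 7.

C[1] = 3, C[2] = 15, C[3] = 7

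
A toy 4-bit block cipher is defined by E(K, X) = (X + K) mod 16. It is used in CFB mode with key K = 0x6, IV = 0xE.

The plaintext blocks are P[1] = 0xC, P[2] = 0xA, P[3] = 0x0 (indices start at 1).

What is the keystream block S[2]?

CFB encryption: C_i = P_i ⊕ E(K, C_{i−1}), with C_{0} = IV.
C[1]: E(K, 0xE) = 0x4; 0xC ⊕ 0x4 = 0x8.
C[2]: E(K, 0x8) = 0xE; 0xA ⊕ 0xE = 0x4.
So S[2] = 0xE.

0xE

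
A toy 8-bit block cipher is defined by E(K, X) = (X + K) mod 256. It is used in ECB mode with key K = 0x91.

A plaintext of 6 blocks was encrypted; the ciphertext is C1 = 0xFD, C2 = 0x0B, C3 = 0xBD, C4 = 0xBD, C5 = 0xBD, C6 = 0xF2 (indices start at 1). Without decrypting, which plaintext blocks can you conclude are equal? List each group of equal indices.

P3 = P4 = P5

ECB encrypts each block independently with the same key, so equal ciphertext blocks imply equal plaintext blocks.
C3 = C4 = C5 = 0xBD, so P3 = P4 = P5.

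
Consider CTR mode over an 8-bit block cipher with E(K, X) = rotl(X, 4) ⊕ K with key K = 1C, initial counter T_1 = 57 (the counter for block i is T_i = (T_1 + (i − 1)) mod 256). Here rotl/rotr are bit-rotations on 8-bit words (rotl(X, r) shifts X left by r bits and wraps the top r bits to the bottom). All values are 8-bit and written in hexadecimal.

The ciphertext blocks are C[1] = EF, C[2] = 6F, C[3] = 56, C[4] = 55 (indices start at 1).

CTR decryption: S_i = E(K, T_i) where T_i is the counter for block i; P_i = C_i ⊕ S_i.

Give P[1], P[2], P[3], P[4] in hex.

P[1]: T = 57, S = E(K, T) = 69; EF ⊕ 69 = 86.
P[2]: T = 58, S = E(K, T) = 99; 6F ⊕ 99 = F6.
P[3]: T = 59, S = E(K, T) = 89; 56 ⊕ 89 = DF.
P[4]: T = 5A, S = E(K, T) = B9; 55 ⊕ B9 = EC.

P[1] = 86, P[2] = F6, P[3] = DF, P[4] = EC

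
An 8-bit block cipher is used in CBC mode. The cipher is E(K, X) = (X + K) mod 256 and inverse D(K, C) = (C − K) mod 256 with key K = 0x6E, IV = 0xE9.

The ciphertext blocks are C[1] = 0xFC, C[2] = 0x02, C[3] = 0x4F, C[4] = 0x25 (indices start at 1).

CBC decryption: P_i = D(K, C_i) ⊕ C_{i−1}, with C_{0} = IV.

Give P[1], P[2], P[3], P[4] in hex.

P[1]: D(K, 0xFC) = 0x8E; 0x8E ⊕ 0xE9 = 0x67.
P[2]: D(K, 0x02) = 0x94; 0x94 ⊕ 0xFC = 0x68.
P[3]: D(K, 0x4F) = 0xE1; 0xE1 ⊕ 0x02 = 0xE3.
P[4]: D(K, 0x25) = 0xB7; 0xB7 ⊕ 0x4F = 0xF8.

P[1] = 0x67, P[2] = 0x68, P[3] = 0xE3, P[4] = 0xF8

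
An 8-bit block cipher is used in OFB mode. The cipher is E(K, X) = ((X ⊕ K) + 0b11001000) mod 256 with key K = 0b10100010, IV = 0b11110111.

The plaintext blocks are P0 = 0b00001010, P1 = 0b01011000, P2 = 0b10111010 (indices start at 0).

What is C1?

C1 = 0b11011111

OFB encryption: S_i = E(K, S_{i−1}) with S_{−1} = IV; C_i = P_i ⊕ S_i.
C0: S = E(K, 0b11110111) = 0b00011101; 0b00001010 ⊕ 0b00011101 = 0b00010111.
C1: S = E(K, 0b00011101) = 0b10000111; 0b01011000 ⊕ 0b10000111 = 0b11011111.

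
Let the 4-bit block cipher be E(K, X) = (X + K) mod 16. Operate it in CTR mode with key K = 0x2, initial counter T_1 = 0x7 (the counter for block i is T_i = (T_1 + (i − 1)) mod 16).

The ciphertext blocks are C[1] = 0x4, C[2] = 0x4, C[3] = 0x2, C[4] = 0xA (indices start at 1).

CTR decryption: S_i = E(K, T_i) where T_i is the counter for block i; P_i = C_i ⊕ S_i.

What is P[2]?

P[2] = 0xE

P[2]: T = 0x8, S = E(K, T) = 0xA; 0x4 ⊕ 0xA = 0xE.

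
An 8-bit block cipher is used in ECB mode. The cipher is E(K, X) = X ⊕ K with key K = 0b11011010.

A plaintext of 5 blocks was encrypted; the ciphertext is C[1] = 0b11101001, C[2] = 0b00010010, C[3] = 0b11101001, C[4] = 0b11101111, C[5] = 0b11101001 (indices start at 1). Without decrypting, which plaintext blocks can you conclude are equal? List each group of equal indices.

P[1] = P[3] = P[5]

ECB encrypts each block independently with the same key, so equal ciphertext blocks imply equal plaintext blocks.
C[1] = C[3] = C[5] = 0b11101001, so P[1] = P[3] = P[5].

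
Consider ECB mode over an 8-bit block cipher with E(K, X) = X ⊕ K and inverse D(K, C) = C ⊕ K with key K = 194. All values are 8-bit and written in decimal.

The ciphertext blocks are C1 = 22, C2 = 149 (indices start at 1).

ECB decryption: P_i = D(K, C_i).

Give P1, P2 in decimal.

P1 = 212, P2 = 87

P1: D(K, 22) = 212.
P2: D(K, 149) = 87.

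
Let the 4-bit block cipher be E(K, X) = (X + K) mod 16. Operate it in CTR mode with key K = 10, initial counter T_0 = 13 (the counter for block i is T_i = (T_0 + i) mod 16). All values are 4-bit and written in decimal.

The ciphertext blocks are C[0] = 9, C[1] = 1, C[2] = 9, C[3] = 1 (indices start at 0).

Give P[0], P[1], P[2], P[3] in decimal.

CTR decryption: S_i = E(K, T_i) where T_i is the counter for block i; P_i = C_i ⊕ S_i.
P[0]: T = 13, S = E(K, T) = 7; 9 ⊕ 7 = 14.
P[1]: T = 14, S = E(K, T) = 8; 1 ⊕ 8 = 9.
P[2]: T = 15, S = E(K, T) = 9; 9 ⊕ 9 = 0.
P[3]: T = 0, S = E(K, T) = 10; 1 ⊕ 10 = 11.

P[0] = 14, P[1] = 9, P[2] = 0, P[3] = 11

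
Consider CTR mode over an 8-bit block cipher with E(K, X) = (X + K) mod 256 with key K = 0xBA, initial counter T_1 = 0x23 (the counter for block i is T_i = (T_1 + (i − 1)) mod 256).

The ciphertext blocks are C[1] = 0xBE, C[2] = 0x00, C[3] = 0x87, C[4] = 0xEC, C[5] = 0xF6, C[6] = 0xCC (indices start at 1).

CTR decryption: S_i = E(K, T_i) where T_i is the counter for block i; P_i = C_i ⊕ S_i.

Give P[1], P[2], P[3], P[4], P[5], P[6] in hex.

P[1]: T = 0x23, S = E(K, T) = 0xDD; 0xBE ⊕ 0xDD = 0x63.
P[2]: T = 0x24, S = E(K, T) = 0xDE; 0x00 ⊕ 0xDE = 0xDE.
P[3]: T = 0x25, S = E(K, T) = 0xDF; 0x87 ⊕ 0xDF = 0x58.
P[4]: T = 0x26, S = E(K, T) = 0xE0; 0xEC ⊕ 0xE0 = 0x0C.
P[5]: T = 0x27, S = E(K, T) = 0xE1; 0xF6 ⊕ 0xE1 = 0x17.
P[6]: T = 0x28, S = E(K, T) = 0xE2; 0xCC ⊕ 0xE2 = 0x2E.

P[1] = 0x63, P[2] = 0xDE, P[3] = 0x58, P[4] = 0x0C, P[5] = 0x17, P[6] = 0x2E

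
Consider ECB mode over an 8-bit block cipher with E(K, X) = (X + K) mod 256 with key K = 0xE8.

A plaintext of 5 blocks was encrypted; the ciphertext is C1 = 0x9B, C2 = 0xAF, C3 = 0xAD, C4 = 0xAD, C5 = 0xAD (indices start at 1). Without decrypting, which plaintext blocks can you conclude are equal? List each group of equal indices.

ECB encrypts each block independently with the same key, so equal ciphertext blocks imply equal plaintext blocks.
C3 = C4 = C5 = 0xAD, so P3 = P4 = P5.

P3 = P4 = P5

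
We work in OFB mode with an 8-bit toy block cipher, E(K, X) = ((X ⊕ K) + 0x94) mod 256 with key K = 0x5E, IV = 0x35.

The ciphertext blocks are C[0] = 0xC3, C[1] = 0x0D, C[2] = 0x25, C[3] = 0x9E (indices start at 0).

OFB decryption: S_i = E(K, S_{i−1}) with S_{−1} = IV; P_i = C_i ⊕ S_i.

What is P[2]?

P[2] = 0xDA

P[0]: S = E(K, 0x35) = 0xFF; 0xC3 ⊕ 0xFF = 0x3C.
P[1]: S = E(K, 0xFF) = 0x35; 0x0D ⊕ 0x35 = 0x38.
P[2]: S = E(K, 0x35) = 0xFF; 0x25 ⊕ 0xFF = 0xDA.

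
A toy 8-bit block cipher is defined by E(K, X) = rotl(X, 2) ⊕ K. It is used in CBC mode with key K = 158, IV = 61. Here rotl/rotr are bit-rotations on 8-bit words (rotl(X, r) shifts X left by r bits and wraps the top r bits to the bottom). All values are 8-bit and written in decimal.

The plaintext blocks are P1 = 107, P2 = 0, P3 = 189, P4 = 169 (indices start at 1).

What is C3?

C3 = 110

CBC encryption: C_i = E(K, P_i ⊕ C_{i−1}), with C_{0} = IV.
C1: P1 ⊕ 61 = 86; E(K, 86) = 199.
C2: P2 ⊕ 199 = 199; E(K, 199) = 129.
C3: P3 ⊕ 129 = 60; E(K, 60) = 110.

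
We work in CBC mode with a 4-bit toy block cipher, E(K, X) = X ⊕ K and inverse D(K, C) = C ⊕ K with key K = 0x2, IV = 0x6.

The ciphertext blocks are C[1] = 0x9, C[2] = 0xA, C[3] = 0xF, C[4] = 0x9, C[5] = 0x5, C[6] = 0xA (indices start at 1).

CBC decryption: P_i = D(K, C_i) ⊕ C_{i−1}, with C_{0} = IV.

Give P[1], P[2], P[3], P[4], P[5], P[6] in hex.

P[1] = 0xD, P[2] = 0x1, P[3] = 0x7, P[4] = 0x4, P[5] = 0xE, P[6] = 0xD

P[1]: D(K, 0x9) = 0xB; 0xB ⊕ 0x6 = 0xD.
P[2]: D(K, 0xA) = 0x8; 0x8 ⊕ 0x9 = 0x1.
P[3]: D(K, 0xF) = 0xD; 0xD ⊕ 0xA = 0x7.
P[4]: D(K, 0x9) = 0xB; 0xB ⊕ 0xF = 0x4.
P[5]: D(K, 0x5) = 0x7; 0x7 ⊕ 0x9 = 0xE.
P[6]: D(K, 0xA) = 0x8; 0x8 ⊕ 0x5 = 0xD.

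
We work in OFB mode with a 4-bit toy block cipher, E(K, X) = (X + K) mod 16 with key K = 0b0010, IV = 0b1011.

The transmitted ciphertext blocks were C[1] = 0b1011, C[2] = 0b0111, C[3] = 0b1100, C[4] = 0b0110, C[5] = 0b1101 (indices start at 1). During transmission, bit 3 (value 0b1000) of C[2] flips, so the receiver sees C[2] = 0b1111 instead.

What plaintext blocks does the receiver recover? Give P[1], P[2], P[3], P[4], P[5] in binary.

OFB decryption: S_i = E(K, S_{i−1}) with S_{0} = IV; P_i = C_i ⊕ S_i.
Only C[2] changed, to 0b1111. In OFB, a change in C_i flips the same bit in P_i only; the keystream is unaffected. Decrypting the received ciphertext:
P[1]: S = E(K, 0b1011) = 0b1101; 0b1011 ⊕ 0b1101 = 0b0110.
P[2]: S = E(K, 0b1101) = 0b1111; 0b1111 ⊕ 0b1111 = 0b0000.
P[3]: S = E(K, 0b1111) = 0b0001; 0b1100 ⊕ 0b0001 = 0b1101.
P[4]: S = E(K, 0b0001) = 0b0011; 0b0110 ⊕ 0b0011 = 0b0101.
P[5]: S = E(K, 0b0011) = 0b0101; 0b1101 ⊕ 0b0101 = 0b1000.
Blocks that differ from the original plaintext: P[2].

P[1] = 0b0110, P[2] = 0b0000, P[3] = 0b1101, P[4] = 0b0101, P[5] = 0b1000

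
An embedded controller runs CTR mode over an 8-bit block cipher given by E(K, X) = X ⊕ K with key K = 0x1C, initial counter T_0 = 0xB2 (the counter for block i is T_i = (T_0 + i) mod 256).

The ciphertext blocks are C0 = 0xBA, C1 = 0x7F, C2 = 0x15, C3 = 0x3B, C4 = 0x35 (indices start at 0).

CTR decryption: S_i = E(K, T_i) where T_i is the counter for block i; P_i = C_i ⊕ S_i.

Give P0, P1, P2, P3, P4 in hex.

P0: T = 0xB2, S = E(K, T) = 0xAE; 0xBA ⊕ 0xAE = 0x14.
P1: T = 0xB3, S = E(K, T) = 0xAF; 0x7F ⊕ 0xAF = 0xD0.
P2: T = 0xB4, S = E(K, T) = 0xA8; 0x15 ⊕ 0xA8 = 0xBD.
P3: T = 0xB5, S = E(K, T) = 0xA9; 0x3B ⊕ 0xA9 = 0x92.
P4: T = 0xB6, S = E(K, T) = 0xAA; 0x35 ⊕ 0xAA = 0x9F.

P0 = 0x14, P1 = 0xD0, P2 = 0xBD, P3 = 0x92, P4 = 0x9F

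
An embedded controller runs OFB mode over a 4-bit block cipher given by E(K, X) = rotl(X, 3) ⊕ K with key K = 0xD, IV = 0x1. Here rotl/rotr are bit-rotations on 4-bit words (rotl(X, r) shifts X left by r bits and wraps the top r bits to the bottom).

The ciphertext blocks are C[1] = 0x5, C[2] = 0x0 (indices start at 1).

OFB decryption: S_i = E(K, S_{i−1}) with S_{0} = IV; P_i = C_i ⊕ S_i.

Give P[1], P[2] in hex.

P[1] = 0x0, P[2] = 0x7

P[1]: S = E(K, 0x1) = 0x5; 0x5 ⊕ 0x5 = 0x0.
P[2]: S = E(K, 0x5) = 0x7; 0x0 ⊕ 0x7 = 0x7.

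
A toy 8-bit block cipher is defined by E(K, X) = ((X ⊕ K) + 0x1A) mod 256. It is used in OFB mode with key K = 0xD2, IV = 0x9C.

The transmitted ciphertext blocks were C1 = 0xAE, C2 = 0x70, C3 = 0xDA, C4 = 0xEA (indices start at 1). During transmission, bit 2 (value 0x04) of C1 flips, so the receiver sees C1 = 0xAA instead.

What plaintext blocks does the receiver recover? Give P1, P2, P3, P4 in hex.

OFB decryption: S_i = E(K, S_{i−1}) with S_{0} = IV; P_i = C_i ⊕ S_i.
Only C1 changed, to 0xAA. In OFB, a change in C_i flips the same bit in P_i only; the keystream is unaffected. Decrypting the received ciphertext:
P1: S = E(K, 0x9C) = 0x68; 0xAA ⊕ 0x68 = 0xC2.
P2: S = E(K, 0x68) = 0xD4; 0x70 ⊕ 0xD4 = 0xA4.
P3: S = E(K, 0xD4) = 0x20; 0xDA ⊕ 0x20 = 0xFA.
P4: S = E(K, 0x20) = 0x0C; 0xEA ⊕ 0x0C = 0xE6.
Blocks that differ from the original plaintext: P1.

P1 = 0xC2, P2 = 0xA4, P3 = 0xFA, P4 = 0xE6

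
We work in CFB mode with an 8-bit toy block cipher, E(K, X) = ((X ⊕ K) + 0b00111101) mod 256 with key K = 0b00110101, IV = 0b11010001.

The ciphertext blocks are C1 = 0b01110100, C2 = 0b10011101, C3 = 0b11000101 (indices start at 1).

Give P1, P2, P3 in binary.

P1 = 0b01010101, P2 = 0b11100011, P3 = 0b00100000

CFB decryption: P_i = C_i ⊕ E(K, C_{i−1}), with C_{0} = IV.
P1: E(K, 0b11010001) = 0b00100001; 0b01110100 ⊕ 0b00100001 = 0b01010101.
P2: E(K, 0b01110100) = 0b01111110; 0b10011101 ⊕ 0b01111110 = 0b11100011.
P3: E(K, 0b10011101) = 0b11100101; 0b11000101 ⊕ 0b11100101 = 0b00100000.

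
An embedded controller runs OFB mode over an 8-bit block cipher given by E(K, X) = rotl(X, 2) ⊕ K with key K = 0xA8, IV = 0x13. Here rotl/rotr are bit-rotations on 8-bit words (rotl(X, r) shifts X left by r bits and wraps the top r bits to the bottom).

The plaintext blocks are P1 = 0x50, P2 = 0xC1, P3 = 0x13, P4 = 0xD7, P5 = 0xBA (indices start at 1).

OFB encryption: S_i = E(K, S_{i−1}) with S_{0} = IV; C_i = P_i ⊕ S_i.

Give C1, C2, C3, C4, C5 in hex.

C1 = 0xB4, C2 = 0xFA, C3 = 0x57, C4 = 0x6E, C5 = 0xF4

C1: S = E(K, 0x13) = 0xE4; 0x50 ⊕ 0xE4 = 0xB4.
C2: S = E(K, 0xE4) = 0x3B; 0xC1 ⊕ 0x3B = 0xFA.
C3: S = E(K, 0x3B) = 0x44; 0x13 ⊕ 0x44 = 0x57.
C4: S = E(K, 0x44) = 0xB9; 0xD7 ⊕ 0xB9 = 0x6E.
C5: S = E(K, 0xB9) = 0x4E; 0xBA ⊕ 0x4E = 0xF4.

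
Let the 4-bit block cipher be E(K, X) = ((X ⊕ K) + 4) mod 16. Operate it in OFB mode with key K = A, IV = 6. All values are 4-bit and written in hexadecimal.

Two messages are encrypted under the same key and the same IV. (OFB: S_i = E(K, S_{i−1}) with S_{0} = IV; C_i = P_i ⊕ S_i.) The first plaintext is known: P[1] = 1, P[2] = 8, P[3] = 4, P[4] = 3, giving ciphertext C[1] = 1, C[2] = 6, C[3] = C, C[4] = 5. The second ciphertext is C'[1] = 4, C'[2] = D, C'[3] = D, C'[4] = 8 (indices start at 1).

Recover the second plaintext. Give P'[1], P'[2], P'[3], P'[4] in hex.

In OFB with a reused IV, both messages share the same keystream S_i, so C_i ⊕ C'_i = P_i ⊕ P'_i and thus P'_i = P_i ⊕ C_i ⊕ C'_i.
P'[1]: 1 ⊕ 1 ⊕ 4 = 4.
P'[2]: 8 ⊕ 6 ⊕ D = 3.
P'[3]: 4 ⊕ C ⊕ D = 5.
P'[4]: 3 ⊕ 5 ⊕ 8 = E.

P'[1] = 4, P'[2] = 3, P'[3] = 5, P'[4] = E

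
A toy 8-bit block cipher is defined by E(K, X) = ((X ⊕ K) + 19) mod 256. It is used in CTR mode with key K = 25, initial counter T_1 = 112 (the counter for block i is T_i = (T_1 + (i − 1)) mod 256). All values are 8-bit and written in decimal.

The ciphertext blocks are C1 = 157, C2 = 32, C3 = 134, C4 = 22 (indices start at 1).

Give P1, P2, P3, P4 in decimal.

CTR decryption: S_i = E(K, T_i) where T_i is the counter for block i; P_i = C_i ⊕ S_i.
P1: T = 112, S = E(K, T) = 124; 157 ⊕ 124 = 225.
P2: T = 113, S = E(K, T) = 123; 32 ⊕ 123 = 91.
P3: T = 114, S = E(K, T) = 126; 134 ⊕ 126 = 248.
P4: T = 115, S = E(K, T) = 125; 22 ⊕ 125 = 107.

P1 = 225, P2 = 91, P3 = 248, P4 = 107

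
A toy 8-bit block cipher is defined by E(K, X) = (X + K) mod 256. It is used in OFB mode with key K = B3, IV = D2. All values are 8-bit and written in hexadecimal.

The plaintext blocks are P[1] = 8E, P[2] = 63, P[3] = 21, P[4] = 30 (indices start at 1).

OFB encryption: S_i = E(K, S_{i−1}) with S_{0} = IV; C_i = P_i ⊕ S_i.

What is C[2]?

C[2] = 5B

C[1]: S = E(K, D2) = 85; 8E ⊕ 85 = 0B.
C[2]: S = E(K, 85) = 38; 63 ⊕ 38 = 5B.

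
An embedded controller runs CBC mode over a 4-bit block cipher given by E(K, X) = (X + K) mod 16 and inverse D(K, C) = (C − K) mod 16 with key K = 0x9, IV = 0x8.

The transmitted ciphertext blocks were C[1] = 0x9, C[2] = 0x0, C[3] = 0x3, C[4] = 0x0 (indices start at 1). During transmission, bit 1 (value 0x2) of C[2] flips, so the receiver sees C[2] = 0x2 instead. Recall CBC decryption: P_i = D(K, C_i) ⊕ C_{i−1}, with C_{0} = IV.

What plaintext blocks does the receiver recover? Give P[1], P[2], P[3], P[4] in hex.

Only C[2] changed, to 0x2. In CBC, a change in C_i garbles P_i and flips the same bit in P_{i+1}. Decrypting the received ciphertext:
P[1]: D(K, 0x9) = 0x0; 0x0 ⊕ 0x8 = 0x8.
P[2]: D(K, 0x2) = 0x9; 0x9 ⊕ 0x9 = 0x0.
P[3]: D(K, 0x3) = 0xA; 0xA ⊕ 0x2 = 0x8.
P[4]: D(K, 0x0) = 0x7; 0x7 ⊕ 0x3 = 0x4.
Blocks that differ from the original plaintext: P[2], P[3].

P[1] = 0x8, P[2] = 0x0, P[3] = 0x8, P[4] = 0x4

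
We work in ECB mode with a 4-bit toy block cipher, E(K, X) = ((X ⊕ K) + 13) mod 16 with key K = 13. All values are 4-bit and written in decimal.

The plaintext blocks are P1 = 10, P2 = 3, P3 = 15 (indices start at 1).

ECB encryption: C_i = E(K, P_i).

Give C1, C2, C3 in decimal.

C1 = 4, C2 = 11, C3 = 15

C1: E(K, 10) = 4.
C2: E(K, 3) = 11.
C3: E(K, 15) = 15.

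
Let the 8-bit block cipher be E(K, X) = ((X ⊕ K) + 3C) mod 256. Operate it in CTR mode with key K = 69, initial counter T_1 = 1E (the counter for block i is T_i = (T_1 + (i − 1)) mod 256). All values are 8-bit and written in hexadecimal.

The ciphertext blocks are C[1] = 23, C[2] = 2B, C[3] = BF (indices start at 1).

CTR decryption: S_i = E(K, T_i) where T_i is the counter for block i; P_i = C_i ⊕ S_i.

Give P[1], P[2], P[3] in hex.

P[1]: T = 1E, S = E(K, T) = B3; 23 ⊕ B3 = 90.
P[2]: T = 1F, S = E(K, T) = B2; 2B ⊕ B2 = 99.
P[3]: T = 20, S = E(K, T) = 85; BF ⊕ 85 = 3A.

P[1] = 90, P[2] = 99, P[3] = 3A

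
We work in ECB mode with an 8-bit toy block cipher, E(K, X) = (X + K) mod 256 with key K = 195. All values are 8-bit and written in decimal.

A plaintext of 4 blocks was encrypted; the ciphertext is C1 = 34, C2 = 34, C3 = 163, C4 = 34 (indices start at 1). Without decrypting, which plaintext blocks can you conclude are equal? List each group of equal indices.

ECB encrypts each block independently with the same key, so equal ciphertext blocks imply equal plaintext blocks.
C1 = C2 = C4 = 34, so P1 = P2 = P4.

P1 = P2 = P4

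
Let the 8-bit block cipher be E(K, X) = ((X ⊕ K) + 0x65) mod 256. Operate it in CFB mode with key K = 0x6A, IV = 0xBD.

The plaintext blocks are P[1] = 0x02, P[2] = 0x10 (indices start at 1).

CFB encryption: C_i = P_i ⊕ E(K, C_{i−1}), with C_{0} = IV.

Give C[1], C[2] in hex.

C[1]: E(K, 0xBD) = 0x3C; 0x02 ⊕ 0x3C = 0x3E.
C[2]: E(K, 0x3E) = 0xB9; 0x10 ⊕ 0xB9 = 0xA9.

C[1] = 0x3E, C[2] = 0xA9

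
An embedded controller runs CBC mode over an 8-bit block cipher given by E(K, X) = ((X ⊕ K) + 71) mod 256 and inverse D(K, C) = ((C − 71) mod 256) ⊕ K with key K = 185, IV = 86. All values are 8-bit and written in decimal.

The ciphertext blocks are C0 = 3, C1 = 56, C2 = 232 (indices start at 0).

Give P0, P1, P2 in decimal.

CBC decryption: P_i = D(K, C_i) ⊕ C_{i−1}, with C_{−1} = IV.
P0: D(K, 3) = 5; 5 ⊕ 86 = 83.
P1: D(K, 56) = 72; 72 ⊕ 3 = 75.
P2: D(K, 232) = 24; 24 ⊕ 56 = 32.

P0 = 83, P1 = 75, P2 = 32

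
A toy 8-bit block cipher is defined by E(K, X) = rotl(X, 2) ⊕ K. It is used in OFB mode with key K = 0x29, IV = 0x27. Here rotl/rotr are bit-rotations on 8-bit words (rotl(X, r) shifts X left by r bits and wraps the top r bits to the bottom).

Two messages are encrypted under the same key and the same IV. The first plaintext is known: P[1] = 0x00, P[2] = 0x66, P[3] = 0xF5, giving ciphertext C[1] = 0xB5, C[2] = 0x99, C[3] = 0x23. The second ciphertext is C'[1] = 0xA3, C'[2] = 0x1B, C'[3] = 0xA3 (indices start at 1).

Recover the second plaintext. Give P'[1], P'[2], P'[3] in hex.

P'[1] = 0x16, P'[2] = 0xE4, P'[3] = 0x75

In OFB with a reused IV, both messages share the same keystream S_i, so C_i ⊕ C'_i = P_i ⊕ P'_i and thus P'_i = P_i ⊕ C_i ⊕ C'_i.
P'[1]: 0x00 ⊕ 0xB5 ⊕ 0xA3 = 0x16.
P'[2]: 0x66 ⊕ 0x99 ⊕ 0x1B = 0xE4.
P'[3]: 0xF5 ⊕ 0x23 ⊕ 0xA3 = 0x75.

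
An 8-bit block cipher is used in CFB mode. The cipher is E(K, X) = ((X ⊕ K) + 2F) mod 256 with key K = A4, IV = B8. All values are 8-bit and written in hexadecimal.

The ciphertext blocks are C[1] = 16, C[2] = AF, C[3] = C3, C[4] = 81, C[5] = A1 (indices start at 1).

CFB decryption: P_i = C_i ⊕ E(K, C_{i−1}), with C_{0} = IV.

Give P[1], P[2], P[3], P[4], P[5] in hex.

P[1] = 5D, P[2] = 4E, P[3] = F9, P[4] = 17, P[5] = F5

P[1]: E(K, B8) = 4B; 16 ⊕ 4B = 5D.
P[2]: E(K, 16) = E1; AF ⊕ E1 = 4E.
P[3]: E(K, AF) = 3A; C3 ⊕ 3A = F9.
P[4]: E(K, C3) = 96; 81 ⊕ 96 = 17.
P[5]: E(K, 81) = 54; A1 ⊕ 54 = F5.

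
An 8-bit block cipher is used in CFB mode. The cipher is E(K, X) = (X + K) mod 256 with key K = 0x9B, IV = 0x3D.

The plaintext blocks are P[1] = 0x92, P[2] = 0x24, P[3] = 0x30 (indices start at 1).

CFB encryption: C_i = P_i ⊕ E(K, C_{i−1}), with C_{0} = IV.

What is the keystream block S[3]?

C[1]: E(K, 0x3D) = 0xD8; 0x92 ⊕ 0xD8 = 0x4A.
C[2]: E(K, 0x4A) = 0xE5; 0x24 ⊕ 0xE5 = 0xC1.
C[3]: E(K, 0xC1) = 0x5C; 0x30 ⊕ 0x5C = 0x6C.
So S[3] = 0x5C.

0x5C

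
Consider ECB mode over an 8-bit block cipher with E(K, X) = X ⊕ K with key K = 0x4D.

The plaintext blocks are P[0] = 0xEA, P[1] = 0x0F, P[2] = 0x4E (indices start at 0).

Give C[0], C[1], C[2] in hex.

C[0] = 0xA7, C[1] = 0x42, C[2] = 0x03

ECB encryption: C_i = E(K, P_i).
C[0]: E(K, 0xEA) = 0xA7.
C[1]: E(K, 0x0F) = 0x42.
C[2]: E(K, 0x4E) = 0x03.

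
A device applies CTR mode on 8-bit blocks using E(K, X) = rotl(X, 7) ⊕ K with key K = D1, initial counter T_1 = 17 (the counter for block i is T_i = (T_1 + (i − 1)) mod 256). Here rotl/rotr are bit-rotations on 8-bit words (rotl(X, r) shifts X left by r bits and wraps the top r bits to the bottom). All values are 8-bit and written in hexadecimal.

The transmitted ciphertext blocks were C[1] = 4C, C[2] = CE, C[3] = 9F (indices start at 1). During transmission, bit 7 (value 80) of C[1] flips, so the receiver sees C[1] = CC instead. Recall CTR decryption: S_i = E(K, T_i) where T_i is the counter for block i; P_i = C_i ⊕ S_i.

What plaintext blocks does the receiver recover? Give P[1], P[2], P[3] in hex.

Only C[1] changed, to CC. In CTR, a change in C_i flips the same bit in P_i only; the keystream is unaffected. Decrypting the received ciphertext:
P[1]: T = 17, S = E(K, T) = 5A; CC ⊕ 5A = 96.
P[2]: T = 18, S = E(K, T) = DD; CE ⊕ DD = 13.
P[3]: T = 19, S = E(K, T) = 5D; 9F ⊕ 5D = C2.
Blocks that differ from the original plaintext: P[1].

P[1] = 96, P[2] = 13, P[3] = C2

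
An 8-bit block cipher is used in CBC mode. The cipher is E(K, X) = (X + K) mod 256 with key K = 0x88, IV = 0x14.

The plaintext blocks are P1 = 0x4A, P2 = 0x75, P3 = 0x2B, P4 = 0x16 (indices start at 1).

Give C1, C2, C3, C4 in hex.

CBC encryption: C_i = E(K, P_i ⊕ C_{i−1}), with C_{0} = IV.
C1: P1 ⊕ 0x14 = 0x5E; E(K, 0x5E) = 0xE6.
C2: P2 ⊕ 0xE6 = 0x93; E(K, 0x93) = 0x1B.
C3: P3 ⊕ 0x1B = 0x30; E(K, 0x30) = 0xB8.
C4: P4 ⊕ 0xB8 = 0xAE; E(K, 0xAE) = 0x36.

C1 = 0xE6, C2 = 0x1B, C3 = 0xB8, C4 = 0x36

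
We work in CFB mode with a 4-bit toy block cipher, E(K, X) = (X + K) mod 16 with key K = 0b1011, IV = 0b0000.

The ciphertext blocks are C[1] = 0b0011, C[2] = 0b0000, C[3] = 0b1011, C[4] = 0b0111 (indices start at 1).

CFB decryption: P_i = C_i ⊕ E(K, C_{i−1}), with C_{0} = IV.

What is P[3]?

P[3] = 0b0000

P[3]: E(K, 0b0000) = 0b1011; 0b1011 ⊕ 0b1011 = 0b0000.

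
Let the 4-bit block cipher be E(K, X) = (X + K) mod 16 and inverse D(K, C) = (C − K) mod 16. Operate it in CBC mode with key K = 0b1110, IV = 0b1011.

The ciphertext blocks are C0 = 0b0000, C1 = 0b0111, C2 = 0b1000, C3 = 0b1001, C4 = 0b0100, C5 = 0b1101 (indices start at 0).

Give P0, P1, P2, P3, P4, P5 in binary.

CBC decryption: P_i = D(K, C_i) ⊕ C_{i−1}, with C_{−1} = IV.
P0: D(K, 0b0000) = 0b0010; 0b0010 ⊕ 0b1011 = 0b1001.
P1: D(K, 0b0111) = 0b1001; 0b1001 ⊕ 0b0000 = 0b1001.
P2: D(K, 0b1000) = 0b1010; 0b1010 ⊕ 0b0111 = 0b1101.
P3: D(K, 0b1001) = 0b1011; 0b1011 ⊕ 0b1000 = 0b0011.
P4: D(K, 0b0100) = 0b0110; 0b0110 ⊕ 0b1001 = 0b1111.
P5: D(K, 0b1101) = 0b1111; 0b1111 ⊕ 0b0100 = 0b1011.

P0 = 0b1001, P1 = 0b1001, P2 = 0b1101, P3 = 0b0011, P4 = 0b1111, P5 = 0b1011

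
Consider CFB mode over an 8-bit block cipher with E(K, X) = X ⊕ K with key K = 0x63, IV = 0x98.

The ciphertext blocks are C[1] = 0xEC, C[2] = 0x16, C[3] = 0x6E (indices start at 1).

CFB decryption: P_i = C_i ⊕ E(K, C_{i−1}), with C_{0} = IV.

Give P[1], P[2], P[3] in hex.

P[1] = 0x17, P[2] = 0x99, P[3] = 0x1B

P[1]: E(K, 0x98) = 0xFB; 0xEC ⊕ 0xFB = 0x17.
P[2]: E(K, 0xEC) = 0x8F; 0x16 ⊕ 0x8F = 0x99.
P[3]: E(K, 0x16) = 0x75; 0x6E ⊕ 0x75 = 0x1B.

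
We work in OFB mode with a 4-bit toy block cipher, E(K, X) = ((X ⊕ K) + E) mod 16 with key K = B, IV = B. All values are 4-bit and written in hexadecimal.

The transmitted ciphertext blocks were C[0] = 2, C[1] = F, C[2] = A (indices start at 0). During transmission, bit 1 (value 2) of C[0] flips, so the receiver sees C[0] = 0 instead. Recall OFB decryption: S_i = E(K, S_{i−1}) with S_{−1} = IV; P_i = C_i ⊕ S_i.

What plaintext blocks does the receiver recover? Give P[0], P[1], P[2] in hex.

Only C[0] changed, to 0. In OFB, a change in C_i flips the same bit in P_i only; the keystream is unaffected. Decrypting the received ciphertext:
P[0]: S = E(K, B) = E; 0 ⊕ E = E.
P[1]: S = E(K, E) = 3; F ⊕ 3 = C.
P[2]: S = E(K, 3) = 6; A ⊕ 6 = C.
Blocks that differ from the original plaintext: P[0].

P[0] = E, P[1] = C, P[2] = C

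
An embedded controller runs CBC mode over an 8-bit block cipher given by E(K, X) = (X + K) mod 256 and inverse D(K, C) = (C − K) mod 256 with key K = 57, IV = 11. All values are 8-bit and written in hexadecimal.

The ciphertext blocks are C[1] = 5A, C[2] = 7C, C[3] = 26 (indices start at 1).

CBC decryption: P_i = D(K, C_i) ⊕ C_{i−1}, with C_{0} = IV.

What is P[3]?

P[3] = B3

P[3]: D(K, 26) = CF; CF ⊕ 7C = B3.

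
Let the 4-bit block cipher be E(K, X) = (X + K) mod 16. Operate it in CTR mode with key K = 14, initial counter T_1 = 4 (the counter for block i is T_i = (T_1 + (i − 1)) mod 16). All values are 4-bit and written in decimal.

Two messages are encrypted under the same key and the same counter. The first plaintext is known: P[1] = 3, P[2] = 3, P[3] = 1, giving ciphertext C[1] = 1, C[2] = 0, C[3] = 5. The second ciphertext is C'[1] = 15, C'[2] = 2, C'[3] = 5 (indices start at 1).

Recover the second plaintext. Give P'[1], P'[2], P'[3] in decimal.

In CTR with a reused counter, both messages share the same keystream S_i, so C_i ⊕ C'_i = P_i ⊕ P'_i and thus P'_i = P_i ⊕ C_i ⊕ C'_i.
P'[1]: 3 ⊕ 1 ⊕ 15 = 13.
P'[2]: 3 ⊕ 0 ⊕ 2 = 1.
P'[3]: 1 ⊕ 5 ⊕ 5 = 1.

P'[1] = 13, P'[2] = 1, P'[3] = 1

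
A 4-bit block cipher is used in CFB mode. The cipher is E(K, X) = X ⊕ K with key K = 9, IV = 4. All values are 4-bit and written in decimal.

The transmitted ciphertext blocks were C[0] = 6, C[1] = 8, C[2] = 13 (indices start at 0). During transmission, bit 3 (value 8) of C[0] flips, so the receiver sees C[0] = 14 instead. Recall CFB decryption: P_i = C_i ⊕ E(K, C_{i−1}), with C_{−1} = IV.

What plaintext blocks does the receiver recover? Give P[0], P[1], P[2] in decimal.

Only C[0] changed, to 14. In CFB, a change in C_i flips the same bit in P_i and garbles P_{i+1}. Decrypting the received ciphertext:
P[0]: E(K, 4) = 13; 14 ⊕ 13 = 3.
P[1]: E(K, 14) = 7; 8 ⊕ 7 = 15.
P[2]: E(K, 8) = 1; 13 ⊕ 1 = 12.
Blocks that differ from the original plaintext: P[0], P[1].

P[0] = 3, P[1] = 15, P[2] = 12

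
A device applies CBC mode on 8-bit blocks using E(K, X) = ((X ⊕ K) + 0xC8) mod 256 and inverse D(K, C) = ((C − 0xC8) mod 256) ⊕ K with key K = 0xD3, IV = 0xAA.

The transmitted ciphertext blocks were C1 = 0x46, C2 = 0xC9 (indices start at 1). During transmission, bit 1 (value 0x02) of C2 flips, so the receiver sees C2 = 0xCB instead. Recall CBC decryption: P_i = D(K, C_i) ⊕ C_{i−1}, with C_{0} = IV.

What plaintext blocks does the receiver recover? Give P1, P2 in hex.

P1 = 0x07, P2 = 0x96

Only C2 changed, to 0xCB. In CBC, a change in C_i garbles P_i and flips the same bit in P_{i+1}. Decrypting the received ciphertext:
P1: D(K, 0x46) = 0xAD; 0xAD ⊕ 0xAA = 0x07.
P2: D(K, 0xCB) = 0xD0; 0xD0 ⊕ 0x46 = 0x96.
Blocks that differ from the original plaintext: P2.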